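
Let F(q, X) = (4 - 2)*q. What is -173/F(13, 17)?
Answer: -173/26 ≈ -6.6538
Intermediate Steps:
F(q, X) = 2*q
-173/F(13, 17) = -173/(2*13) = -173/26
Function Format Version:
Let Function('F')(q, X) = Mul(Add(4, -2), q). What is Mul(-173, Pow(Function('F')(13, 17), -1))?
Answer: Rational(-173, 26) ≈ -6.6538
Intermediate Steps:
Function('F')(q, X) = Mul(2, q)
Mul(-173, Pow(Function('F')(13, 17), -1)) = Mul(-173, Pow(Mul(2, 13), -1)) = Mul(-173, Pow(26, -1)) = Mul(-173, Rational(1, 26)) = Rational(-173, 26)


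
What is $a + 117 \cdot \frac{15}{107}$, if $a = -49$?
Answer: $- \frac{3488}{107} \approx -32.598$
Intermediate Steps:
$a + 117 \cdot \frac{15}{107} = -49 + 117 \cdot \frac{15}{107} = -49 + \frac{1755}{107} = - \frac{3488}{107}$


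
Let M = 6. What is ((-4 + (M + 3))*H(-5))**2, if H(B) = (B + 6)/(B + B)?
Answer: 1/4 ≈ 0.25000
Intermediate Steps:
H(B) = (6 + B)/(2*B) (H(B) = (6 + B)/((2*B)) = (6 + B)*(1/(2*B)) = (6 + B)/(2*B))
((-4 + (M + 3))*H(-5))**2 = ((-4 + (6 + 3))*((1/2)*(6 - 5)/(-5)))**2 = ((-4 + 9)*((1/2)*(-1/5)*1))**2 = (5*(-1/10))**2 = (-1/2)**2 = 1/4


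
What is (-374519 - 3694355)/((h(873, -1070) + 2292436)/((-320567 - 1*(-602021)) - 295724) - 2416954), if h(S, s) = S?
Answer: 58062831980/34492226889 ≈ 1.6834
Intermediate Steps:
(-374519 - 3694355)/((h(873, -1070) + 2292436)/((-320567 - 1*(-602021)) - 295724) - 2416954) = (-374519 - 3694355)/((873 + 2292436)/((-320567 - 1*(-602021)) - 295724) - 2416954) = -4068874/(2293309/((-320567 + 602021) - 295724) - 2416954) = -4068874/(2293309/(281454 - 295724) - 2416954) = -4068874/(2293309/(-14270) - 2416954) = -4068874/(2293309*(-1/14270) - 2416954) = -4068874/(-2293309/14270 - 2416954) = -4068874/(-34492226889/14270) = -4068874*(-14270/34492226889) = 58062831980/34492226889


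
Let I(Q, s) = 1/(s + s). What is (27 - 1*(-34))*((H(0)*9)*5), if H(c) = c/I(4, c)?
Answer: 0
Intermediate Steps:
I(Q, s) = 1/(2*s)
H(c) = 2*c² (H(c) = c/((1/(2*c))) = c*(2*c) = 2*c²)
(27 - 1*(-34))*((H(0)*9)*5) = (27 - 1*(-34))*(((2*0²)*9)*5) = (27 + 34)*(((2*0)*9)*5) = 61*((0*9)*5) = 61*(0*5) = 61*0 = 0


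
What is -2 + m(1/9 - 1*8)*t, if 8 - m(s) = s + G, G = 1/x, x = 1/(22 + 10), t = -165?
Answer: 7969/3 ≈ 2656.3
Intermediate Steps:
x = 1/32 ≈ 0.031250
G = 32 (G = 1/(1/32) = 32)
m(s) = -24 - s (m(s) = 8 - (s + 32) = 8 - (32 + s) = 8 + (-32 - s) = -24 - s)
-2 + m(1/9 - 1*8)*t = -2 + (-24 - (1/9 - 1*8))*(-165) = -2 + (-24 - (⅑ - 8))*(-165) = -2 + (-24 - 1*(-71/9))*(-165) = -2 + (-24 + 71/9)*(-165) = -2 - 145/9*(-165) = -2 + 7975/3 = 7969/3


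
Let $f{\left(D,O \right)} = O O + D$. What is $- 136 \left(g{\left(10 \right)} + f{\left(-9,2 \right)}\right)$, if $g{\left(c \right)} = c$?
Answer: $-680$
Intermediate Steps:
$f{\left(D,O \right)} = D + O^{2}$ ($f{\left(D,O \right)} = O^{2} + D = D + O^{2}$)
$- 136 \left(g{\left(10 \right)} + f{\left(-9,2 \right)}\right) = - 136 \left(10 - \left(9 - 2^{2}\right)\right) = - 136 \left(10 + \left(-9 + 4\right)\right) = - 136 \left(10 - 5\right) = - 136 \cdot 5 = \left(-1\right) 680 = -680$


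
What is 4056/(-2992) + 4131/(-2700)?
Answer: -53961/18700 ≈ -2.8856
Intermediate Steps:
4056/(-2992) + 4131/(-2700) = 4056*(-1/2992) + 4131*(-1/2700) = -507/374 - 153/100 = -53961/18700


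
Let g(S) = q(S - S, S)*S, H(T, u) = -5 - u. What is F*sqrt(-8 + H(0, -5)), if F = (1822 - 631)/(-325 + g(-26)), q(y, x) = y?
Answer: -2382*I*sqrt(2)/325 ≈ -10.365*I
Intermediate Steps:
g(S) = 0 (g(S) = (S - S)*S = 0*S = 0)
F = -1191/325 (F = (1822 - 631)/(-325 + 0) = 1191/(-325) = 1191*(-1/325) = -1191/325 ≈ -3.6646)
F*sqrt(-8 + H(0, -5)) = -1191*sqrt(-8 + (-5 - 1*(-5)))/325 = -1191*sqrt(-8 + (-5 + 5))/325 = -1191*sqrt(-8 + 0)/325 = -2382*I*sqrt(2)/325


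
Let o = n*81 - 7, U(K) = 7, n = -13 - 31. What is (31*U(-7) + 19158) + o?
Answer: 15804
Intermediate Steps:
n = -44
o = -3571 (o = -44*81 - 7 = -3564 - 7 = -3571)
(31*U(-7) + 19158) + o = (31*7 + 19158) - 3571 = (217 + 19158) - 3571 = 19375 - 3571 = 15804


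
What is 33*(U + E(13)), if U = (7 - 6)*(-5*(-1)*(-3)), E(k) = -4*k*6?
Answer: -10791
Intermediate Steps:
E(k) = -24*k
U = -15 (U = 1*(5*(-3)) = 1*(-15) = -15)
33*(U + E(13)) = 33*(-15 - 24*13) = 33*(-15 - 312) = 33*(-327) = -10791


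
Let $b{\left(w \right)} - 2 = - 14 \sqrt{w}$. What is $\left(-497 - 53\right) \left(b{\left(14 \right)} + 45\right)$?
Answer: $-25850 + 7700 \sqrt{14} \approx 2960.8$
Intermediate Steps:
$b{\left(w \right)} = 2 - 14 \sqrt{w}$
$\left(-497 - 53\right) \left(b{\left(14 \right)} + 45\right) = \left(-497 - 53\right) \left(\left(2 - 14 \sqrt{14}\right) + 45\right) = - 550 \left(47 - 14 \sqrt{14}\right) = -25850 + 7700 \sqrt{14}$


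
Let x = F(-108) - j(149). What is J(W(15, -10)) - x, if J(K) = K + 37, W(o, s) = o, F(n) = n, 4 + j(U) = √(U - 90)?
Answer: 156 + √59 ≈ 163.68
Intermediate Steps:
j(U) = -4 + √(-90 + U) (j(U) = -4 + √(U - 90) = -4 + √(-90 + U))
J(K) = 37 + K
x = -104 - √59 (x = -108 - (-4 + √(-90 + 149)) = -108 - (-4 + √59) = -108 + (4 - √59) = -104 - √59 ≈ -111.68)
J(W(15, -10)) - x = (37 + 15) - (-104 - √59) = 52 + (104 + √59) = 156 + √59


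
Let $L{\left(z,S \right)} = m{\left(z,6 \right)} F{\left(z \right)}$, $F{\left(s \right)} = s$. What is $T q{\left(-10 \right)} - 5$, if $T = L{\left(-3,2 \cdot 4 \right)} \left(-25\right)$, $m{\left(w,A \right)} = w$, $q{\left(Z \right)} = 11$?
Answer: $-2480$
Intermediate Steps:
$L{\left(z,S \right)} = z^{2}$ ($L{\left(z,S \right)} = z z = z^{2}$)
$T = -225$ ($T = \left(-3\right)^{2} \left(-25\right) = 9 \left(-25\right) = -225$)
$T q{\left(-10 \right)} - 5 = \left(-225\right) 11 - 5 = -2475 - 5 = -2480$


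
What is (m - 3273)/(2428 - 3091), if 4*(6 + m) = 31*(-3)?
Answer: 259/52 ≈ 4.9808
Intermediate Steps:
m = -117/4 (m = -6 + (31*(-3))/4 = -6 + (¼)*(-93) = -6 - 93/4 = -117/4 ≈ -29.250)
(m - 3273)/(2428 - 3091) = (-117/4 - 3273)/(2428 - 3091) = -13209/4/(-663) = -13209/4*(-1/663) = 259/52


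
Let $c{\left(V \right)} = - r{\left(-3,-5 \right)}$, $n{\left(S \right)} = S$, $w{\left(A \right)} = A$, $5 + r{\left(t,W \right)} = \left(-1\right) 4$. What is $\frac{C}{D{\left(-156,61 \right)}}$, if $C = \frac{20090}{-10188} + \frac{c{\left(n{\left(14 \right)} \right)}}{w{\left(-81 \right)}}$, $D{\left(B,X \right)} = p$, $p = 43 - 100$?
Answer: $\frac{393}{10754} \approx 0.036545$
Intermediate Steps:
$r{\left(t,W \right)} = -9$ ($r{\left(t,W \right)} = -5 - 4 = -9$)
$p = -57$
$c{\left(V \right)} = 9$ ($c{\left(V \right)} = \left(-1\right) \left(-9\right) = 9$)
$D{\left(B,X \right)} = -57$
$C = - \frac{1179}{566}$ ($C = \frac{20090}{-10188} + \frac{9}{-81} = 20090 \left(- \frac{1}{10188}\right) + 9 \left(- \frac{1}{81}\right) = - \frac{10045}{5094} - \frac{1}{9} = - \frac{1179}{566} \approx -2.083$)
$\frac{C}{D{\left(-156,61 \right)}} = - \frac{1179}{566 \left(-57\right)} = \left(- \frac{1179}{566}\right) \left(- \frac{1}{57}\right) = \frac{393}{10754}$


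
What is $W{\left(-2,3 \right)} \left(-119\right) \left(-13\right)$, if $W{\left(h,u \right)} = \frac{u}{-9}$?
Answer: $- \frac{1547}{3} \approx -515.67$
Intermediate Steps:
$W{\left(h,u \right)} = - \frac{u}{9}$ ($W{\left(h,u \right)} = u \left(- \frac{1}{9}\right) = - \frac{u}{9}$)
$W{\left(-2,3 \right)} \left(-119\right) \left(-13\right) = \left(- \frac{1}{9}\right) 3 \left(-119\right) \left(-13\right) = \left(- \frac{1}{3}\right) \left(-119\right) \left(-13\right) = \frac{119}{3} \left(-13\right) = - \frac{1547}{3}$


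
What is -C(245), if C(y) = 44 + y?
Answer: -289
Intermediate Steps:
-C(245) = -(44 + 245) = -1*289 = -289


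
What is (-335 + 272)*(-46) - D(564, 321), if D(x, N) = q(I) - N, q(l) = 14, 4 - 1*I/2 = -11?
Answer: 3205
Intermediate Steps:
I = 30 (I = 8 - 2*(-11) = 8 + 22 = 30)
D(x, N) = 14 - N
(-335 + 272)*(-46) - D(564, 321) = (-335 + 272)*(-46) - (14 - 1*321) = -63*(-46) - (14 - 321) = 2898 - 1*(-307) = 2898 + 307 = 3205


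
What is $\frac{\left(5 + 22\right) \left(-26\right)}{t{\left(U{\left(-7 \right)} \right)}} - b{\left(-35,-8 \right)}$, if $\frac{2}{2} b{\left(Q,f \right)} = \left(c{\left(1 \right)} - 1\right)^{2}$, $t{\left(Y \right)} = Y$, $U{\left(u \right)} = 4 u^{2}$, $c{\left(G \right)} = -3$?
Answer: $- \frac{1919}{98} \approx -19.582$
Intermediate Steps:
$b{\left(Q,f \right)} = 16$ ($b{\left(Q,f \right)} = \left(-3 - 1\right)^{2} = \left(-4\right)^{2} = 16$)
$\frac{\left(5 + 22\right) \left(-26\right)}{t{\left(U{\left(-7 \right)} \right)}} - b{\left(-35,-8 \right)} = \frac{\left(5 + 22\right) \left(-26\right)}{4 \left(-7\right)^{2}} - 16 = \frac{27 \left(-26\right)}{4 \cdot 49} - 16 = - \frac{702}{196} - 16 = \left(-702\right) \frac{1}{196} - 16 = - \frac{351}{98} - 16 = - \frac{1919}{98}$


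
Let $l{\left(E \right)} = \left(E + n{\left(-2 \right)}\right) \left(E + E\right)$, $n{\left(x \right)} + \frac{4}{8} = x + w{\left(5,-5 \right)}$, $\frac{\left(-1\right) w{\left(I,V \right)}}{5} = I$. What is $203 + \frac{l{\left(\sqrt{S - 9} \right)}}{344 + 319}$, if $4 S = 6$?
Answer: $\frac{44858}{221} - \frac{55 i \sqrt{30}}{1326} \approx 202.98 - 0.22719 i$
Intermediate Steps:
$w{\left(I,V \right)} = - 5 I$
$S = \frac{3}{2}$ ($S = \frac{1}{4} \cdot 6 = \frac{3}{2} \approx 1.5$)
$n{\left(x \right)} = - \frac{51}{2} + x$ ($n{\left(x \right)} = - \frac{1}{2} + \left(x - 25\right) = - \frac{1}{2} + \left(-25 + x\right) = - \frac{51}{2} + x$)
$l{\left(E \right)} = 2 E \left(- \frac{55}{2} + E\right)$ ($l{\left(E \right)} = \left(E - \frac{55}{2}\right) \left(E + E\right) = \left(E - \frac{55}{2}\right) 2 E = \left(- \frac{55}{2} + E\right) 2 E = 2 E \left(- \frac{55}{2} + E\right)$)
$203 + \frac{l{\left(\sqrt{S - 9} \right)}}{344 + 319} = 203 + \frac{\sqrt{\frac{3}{2} - 9} \left(-55 + 2 \sqrt{\frac{3}{2} - 9}\right)}{344 + 319} = 203 + \frac{\sqrt{- \frac{15}{2}} \left(-55 + 2 \sqrt{- \frac{15}{2}}\right)}{663} = 203 + \frac{\frac{i \sqrt{30}}{2} \left(-55 + 2 \frac{i \sqrt{30}}{2}\right)}{663} = 203 + \frac{\frac{i \sqrt{30}}{2} \left(-55 + i \sqrt{30}\right)}{663} = 203 + \frac{\frac{1}{2} i \sqrt{30} \left(-55 + i \sqrt{30}\right)}{663} = 203 + \frac{i \sqrt{30} \left(-55 + i \sqrt{30}\right)}{1326}$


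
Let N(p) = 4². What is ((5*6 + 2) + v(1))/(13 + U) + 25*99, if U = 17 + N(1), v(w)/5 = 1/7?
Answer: 797179/322 ≈ 2475.7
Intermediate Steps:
v(w) = 5/7
N(p) = 16
U = 33 (U = 17 + 16 = 33)
((5*6 + 2) + v(1))/(13 + U) + 25*99 = ((5*6 + 2) + 5/7)/(13 + 33) + 25*99 = ((30 + 2) + 5/7)/46 + 2475 = (32 + 5/7)*(1/46) + 2475 = (229/7)*(1/46) + 2475 = 229/322 + 2475 = 797179/322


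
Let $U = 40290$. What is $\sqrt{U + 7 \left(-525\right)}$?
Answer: $\sqrt{36615} \approx 191.35$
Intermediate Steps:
$\sqrt{U + 7 \left(-525\right)} = \sqrt{40290 + 7 \left(-525\right)} = \sqrt{40290 - 3675} = \sqrt{36615}$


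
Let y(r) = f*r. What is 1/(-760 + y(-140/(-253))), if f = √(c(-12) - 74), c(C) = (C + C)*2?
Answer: -1216171/924349740 - 1771*I*√122/1848699480 ≈ -0.0013157 - 1.0581e-5*I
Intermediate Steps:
c(C) = 4*C (c(C) = (2*C)*2 = 4*C)
f = I*√122 (f = √(4*(-12) - 74) = √(-48 - 74) = √(-122) = I*√122 ≈ 11.045*I)
y(r) = I*r*√122 (y(r) = (I*√122)*r = I*r*√122)
1/(-760 + y(-140/(-253))) = 1/(-760 + I*(-140/(-253))*√122) = 1/(-760 + I*(-140*(-1/253))*√122) = 1/(-760 + I*(140/253)*√122) = 1/(-760 + 140*I*√122/253)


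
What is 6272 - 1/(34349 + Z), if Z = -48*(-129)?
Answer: 254273151/40541 ≈ 6272.0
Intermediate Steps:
Z = 6192
6272 - 1/(34349 + Z) = 6272 - 1/(34349 + 6192) = 6272 - 1/40541 = 254273151/40541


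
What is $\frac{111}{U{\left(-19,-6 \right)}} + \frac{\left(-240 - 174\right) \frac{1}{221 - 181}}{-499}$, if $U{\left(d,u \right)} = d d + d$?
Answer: $\frac{196429}{568860} \approx 0.3453$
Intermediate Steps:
$U{\left(d,u \right)} = d + d^{2}$ ($U{\left(d,u \right)} = d^{2} + d = d + d^{2}$)
$\frac{111}{U{\left(-19,-6 \right)}} + \frac{\left(-240 - 174\right) \frac{1}{221 - 181}}{-499} = \frac{111}{\left(-19\right) \left(1 - 19\right)} + \frac{\left(-240 - 174\right) \frac{1}{221 - 181}}{-499} = \frac{111}{\left(-19\right) \left(-18\right)} + - \frac{414}{40} \left(- \frac{1}{499}\right) = \frac{111}{342} + \left(-414\right) \frac{1}{40} \left(- \frac{1}{499}\right) = 111 \cdot \frac{1}{342} - - \frac{207}{9980} = \frac{37}{114} + \frac{207}{9980} = \frac{196429}{568860}$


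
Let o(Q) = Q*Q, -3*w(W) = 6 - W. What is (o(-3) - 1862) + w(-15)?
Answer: -1860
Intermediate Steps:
w(W) = -2 + W/3 (w(W) = -(6 - W)/3 = -2 + W/3)
o(Q) = Q²
(o(-3) - 1862) + w(-15) = ((-3)² - 1862) + (-2 + (⅓)*(-15)) = (9 - 1862) + (-2 - 5) = -1853 - 7 = -1860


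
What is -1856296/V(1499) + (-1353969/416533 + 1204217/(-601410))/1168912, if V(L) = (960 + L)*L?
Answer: -543566872164682510386551/1079349359274175119929760 ≈ -0.50361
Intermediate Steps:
V(L) = L*(960 + L)
-1856296/V(1499) + (-1353969/416533 + 1204217/(-601410))/1168912 = -1856296*1/(1499*(960 + 1499)) + (-1353969/416533 + 1204217/(-601410))/1168912 = -1856296/(1499*2459) + (-1353969*1/416533 + 1204217*(-1/601410))*(1/1168912) = -1856296/3686041 + (-1353969/416533 - 1204217/601410)*(1/1168912) = -1856296*1/3686041 - 1315886615951/250507111530*1/1168912 = -1856296/3686041 - 1315886615951/292820768752755360 = -543566872164682510386551/1079349359274175119929760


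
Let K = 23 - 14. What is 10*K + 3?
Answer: 93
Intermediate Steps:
K = 9
10*K + 3 = 10*9 + 3 = 90 + 3 = 93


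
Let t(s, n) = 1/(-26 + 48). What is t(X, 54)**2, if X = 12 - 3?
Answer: 1/484 ≈ 0.0020661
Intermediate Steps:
X = 9
t(s, n) = 1/22
t(X, 54)**2 = (1/22)**2 = 1/484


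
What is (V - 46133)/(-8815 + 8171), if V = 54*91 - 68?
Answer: 41287/644 ≈ 64.110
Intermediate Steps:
V = 4846 (V = 4914 - 68 = 4846)
(V - 46133)/(-8815 + 8171) = (4846 - 46133)/(-8815 + 8171) = -41287/(-644) = -41287*(-1/644) = 41287/644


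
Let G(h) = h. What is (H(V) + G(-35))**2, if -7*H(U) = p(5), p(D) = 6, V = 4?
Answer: 63001/49 ≈ 1285.7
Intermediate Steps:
H(U) = -6/7 (H(U) = -1/7*6 = -6/7)
(H(V) + G(-35))**2 = (-6/7 - 35)**2 = (-251/7)**2 = 63001/49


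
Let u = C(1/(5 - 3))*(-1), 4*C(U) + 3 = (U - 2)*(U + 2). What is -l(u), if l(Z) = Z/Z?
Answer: -1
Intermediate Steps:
C(U) = -3/4 + (-2 + U)*(2 + U)/4 (C(U) = -3/4 + ((U - 2)*(U + 2))/4 = -3/4 + ((-2 + U)*(2 + U))/4 = -3/4 + (-2 + U)*(2 + U)/4)
u = 27/16 (u = (-7/4 + (1/(5 - 3))**2/4)*(-1) = (-7/4 + (1/2)**2/4)*(-1) = (-7/4 + (1/4)*(1/4))*(-1) = (-7/4 + 1/16)*(-1) = -27/16*(-1) = 27/16 ≈ 1.6875)
l(Z) = 1
-l(u) = -1*1 = -1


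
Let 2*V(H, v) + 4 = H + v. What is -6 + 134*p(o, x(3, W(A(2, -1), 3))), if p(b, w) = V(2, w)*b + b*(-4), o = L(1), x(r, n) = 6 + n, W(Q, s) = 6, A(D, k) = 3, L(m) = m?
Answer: 128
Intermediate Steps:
V(H, v) = -2 + H/2 + v/2 (V(H, v) = -2 + (H + v)/2 = -2 + (H/2 + v/2) = -2 + H/2 + v/2)
o = 1
p(b, w) = -4*b + b*(-1 + w/2) (p(b, w) = (-2 + (½)*2 + w/2)*b + b*(-4) = (-2 + 1 + w/2)*b - 4*b = (-1 + w/2)*b - 4*b = b*(-1 + w/2) - 4*b = -4*b + b*(-1 + w/2))
-6 + 134*p(o, x(3, W(A(2, -1), 3))) = -6 + 134*((½)*1*(-10 + (6 + 6))) = -6 + 134*((½)*1*(-10 + 12)) = -6 + 134*((½)*1*2) = -6 + 134*1 = -6 + 134 = 128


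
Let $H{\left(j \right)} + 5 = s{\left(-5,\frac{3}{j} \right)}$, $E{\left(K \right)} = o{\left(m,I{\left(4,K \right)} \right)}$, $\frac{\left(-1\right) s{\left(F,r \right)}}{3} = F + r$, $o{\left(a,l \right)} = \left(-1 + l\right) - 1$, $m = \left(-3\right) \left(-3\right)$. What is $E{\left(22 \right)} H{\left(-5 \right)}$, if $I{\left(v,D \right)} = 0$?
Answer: $- \frac{118}{5} \approx -23.6$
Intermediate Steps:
$m = 9$
$o{\left(a,l \right)} = -2 + l$
$s{\left(F,r \right)} = - 3 F - 3 r$ ($s{\left(F,r \right)} = - 3 \left(F + r\right) = - 3 F - 3 r$)
$E{\left(K \right)} = -2$ ($E{\left(K \right)} = -2 + 0 = -2$)
$H{\left(j \right)} = 10 - \frac{9}{j}$ ($H{\left(j \right)} = -5 - \left(-15 + 3 \frac{3}{j}\right) = -5 + \left(15 - \frac{9}{j}\right) = 10 - \frac{9}{j}$)
$E{\left(22 \right)} H{\left(-5 \right)} = - 2 \left(10 - \frac{9}{-5}\right) = - 2 \left(10 - - \frac{9}{5}\right) = - 2 \left(10 + \frac{9}{5}\right) = \left(-2\right) \frac{59}{5} = - \frac{118}{5}$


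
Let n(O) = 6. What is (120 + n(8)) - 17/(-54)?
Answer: 6821/54 ≈ 126.31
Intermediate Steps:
(120 + n(8)) - 17/(-54) = (120 + 6) - 17/(-54) = 126 - 17*(-1/54) = 126 + 17/54 = 6821/54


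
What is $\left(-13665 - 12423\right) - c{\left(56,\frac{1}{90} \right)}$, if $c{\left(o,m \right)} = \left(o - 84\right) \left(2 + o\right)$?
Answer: $-24464$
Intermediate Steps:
$c{\left(o,m \right)} = \left(-84 + o\right) \left(2 + o\right)$
$\left(-13665 - 12423\right) - c{\left(56,\frac{1}{90} \right)} = \left(-13665 - 12423\right) - \left(-168 + 56^{2} - 4592\right) = -26088 - \left(-168 + 3136 - 4592\right) = -26088 - -1624 = -26088 + 1624 = -24464$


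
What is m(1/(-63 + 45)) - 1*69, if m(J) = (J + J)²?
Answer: -5588/81 ≈ -68.988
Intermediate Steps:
m(J) = 4*J² (m(J) = (2*J)² = 4*J²)
m(1/(-63 + 45)) - 1*69 = 4*(1/(-63 + 45))² - 1*69 = 4*(1/(-18))² - 69 = 4*(-1/18)² - 69 = 4*(1/324) - 69 = 1/81 - 69 = -5588/81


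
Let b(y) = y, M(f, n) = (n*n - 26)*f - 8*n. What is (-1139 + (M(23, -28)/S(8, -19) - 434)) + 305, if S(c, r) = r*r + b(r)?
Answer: -23111/19 ≈ -1216.4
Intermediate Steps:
M(f, n) = -8*n + f*(-26 + n**2) (M(f, n) = (n**2 - 26)*f - 8*n = (-26 + n**2)*f - 8*n = f*(-26 + n**2) - 8*n = -8*n + f*(-26 + n**2))
S(c, r) = r + r**2 (S(c, r) = r*r + r = r**2 + r = r + r**2)
(-1139 + (M(23, -28)/S(8, -19) - 434)) + 305 = (-1139 + ((-26*23 - 8*(-28) + 23*(-28)**2)/((-19*(1 - 19))) - 434)) + 305 = (-1139 + ((-598 + 224 + 23*784)/((-19*(-18))) - 434)) + 305 = (-1139 + ((-598 + 224 + 18032)/342 - 434)) + 305 = (-1139 + (17658*(1/342) - 434)) + 305 = (-1139 + (981/19 - 434)) + 305 = (-1139 - 7265/19) + 305 = -28906/19 + 305 = -23111/19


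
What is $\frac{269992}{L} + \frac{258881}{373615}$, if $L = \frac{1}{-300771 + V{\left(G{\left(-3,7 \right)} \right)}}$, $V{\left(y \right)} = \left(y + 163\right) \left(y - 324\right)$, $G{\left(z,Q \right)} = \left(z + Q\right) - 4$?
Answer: $- \frac{35666999555590759}{373615} \approx -9.5465 \cdot 10^{10}$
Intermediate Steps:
$G{\left(z,Q \right)} = -4 + Q + z$ ($G{\left(z,Q \right)} = \left(Q + z\right) - 4 = -4 + Q + z$)
$V{\left(y \right)} = \left(-324 + y\right) \left(163 + y\right)$ ($V{\left(y \right)} = \left(163 + y\right) \left(-324 + y\right) = \left(-324 + y\right) \left(163 + y\right)$)
$L = - \frac{1}{353583}$ ($L = \frac{1}{-300771 - \left(52812 - \left(-4 + 7 - 3\right)^{2} + 161 \left(-4 + 7 - 3\right)\right)} = \frac{1}{-300771 - \left(52812 - 0^{2}\right)} = \frac{1}{-300771 + \left(-52812 + 0 + 0\right)} = \frac{1}{-300771 - 52812} = \frac{1}{-353583} = - \frac{1}{353583} \approx -2.8282 \cdot 10^{-6}$)
$\frac{269992}{L} + \frac{258881}{373615} = \frac{269992}{- \frac{1}{353583}} + \frac{258881}{373615} = 269992 \left(-353583\right) + 258881 \cdot \frac{1}{373615} = -95464581336 + \frac{258881}{373615} = - \frac{35666999555590759}{373615}$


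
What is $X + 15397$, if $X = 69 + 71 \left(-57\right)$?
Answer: $11419$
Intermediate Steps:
$X = -3978$ ($X = 69 - 4047 = -3978$)
$X + 15397 = -3978 + 15397 = 11419$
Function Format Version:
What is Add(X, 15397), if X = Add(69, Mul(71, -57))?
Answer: 11419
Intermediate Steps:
X = -3978 (X = Add(69, -4047) = -3978)
Add(X, 15397) = Add(-3978, 15397) = 11419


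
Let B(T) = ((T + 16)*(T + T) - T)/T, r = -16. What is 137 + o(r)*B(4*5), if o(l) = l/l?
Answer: 208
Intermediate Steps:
B(T) = (-T + 2*T*(16 + T))/T (B(T) = ((16 + T)*(2*T) - T)/T = (2*T*(16 + T) - T)/T = (-T + 2*T*(16 + T))/T)
o(l) = 1
137 + o(r)*B(4*5) = 137 + 1*(31 + 2*(4*5)) = 137 + 1*(31 + 2*20) = 137 + 1*(31 + 40) = 137 + 1*71 = 137 + 71 = 208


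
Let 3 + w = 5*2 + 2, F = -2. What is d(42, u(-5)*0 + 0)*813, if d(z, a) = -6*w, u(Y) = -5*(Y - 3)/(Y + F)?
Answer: -43902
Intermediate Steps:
w = 9 (w = -3 + (5*2 + 2) = -3 + (10 + 2) = -3 + 12 = 9)
u(Y) = -5*(-3 + Y)/(-2 + Y) (u(Y) = -5*(Y - 3)/(Y - 2) = -5*(-3 + Y)/(-2 + Y))
d(z, a) = -54 (d(z, a) = -6*9 = -54)
d(42, u(-5)*0 + 0)*813 = -54*813 = -43902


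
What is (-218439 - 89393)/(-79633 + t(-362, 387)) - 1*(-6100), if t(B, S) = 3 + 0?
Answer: 243025416/39815 ≈ 6103.9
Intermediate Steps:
t(B, S) = 3
(-218439 - 89393)/(-79633 + t(-362, 387)) - 1*(-6100) = (-218439 - 89393)/(-79633 + 3) - 1*(-6100) = -307832/(-79630) + 6100 = -307832*(-1/79630) + 6100 = 153916/39815 + 6100 = 243025416/39815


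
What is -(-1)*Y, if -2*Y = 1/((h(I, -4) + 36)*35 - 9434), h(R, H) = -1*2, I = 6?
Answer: 1/16488 ≈ 6.0650e-5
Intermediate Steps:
h(R, H) = -2
Y = 1/16488 (Y = -1/(2*((-2 + 36)*35 - 9434)) = -1/(2*(34*35 - 9434)) = -1/(2*(1190 - 9434)) = -½/(-8244) = -½*(-1/8244) = 1/16488 ≈ 6.0650e-5)
-(-1)*Y = -(-1)/16488 = -1*(-1/16488) = 1/16488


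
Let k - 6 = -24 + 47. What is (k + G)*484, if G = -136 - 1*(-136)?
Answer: 14036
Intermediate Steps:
G = 0 (G = -136 + 136 = 0)
k = 29 (k = 6 + (-24 + 47) = 6 + 23 = 29)
(k + G)*484 = (29 + 0)*484 = 29*484 = 14036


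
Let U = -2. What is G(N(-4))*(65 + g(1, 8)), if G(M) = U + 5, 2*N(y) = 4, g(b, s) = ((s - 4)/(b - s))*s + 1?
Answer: 1290/7 ≈ 184.29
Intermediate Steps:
g(b, s) = 1 + s*(-4 + s)/(b - s) (g(b, s) = ((-4 + s)/(b - s))*s + 1 = s*(-4 + s)/(b - s) + 1 = 1 + s*(-4 + s)/(b - s))
N(y) = 2 (N(y) = (½)*4 = 2)
G(M) = 3 (G(M) = -2 + 5 = 3)
G(N(-4))*(65 + g(1, 8)) = 3*(65 + (1 + 8² - 5*8)/(1 - 1*8)) = 3*(65 + (1 + 64 - 40)/(1 - 8)) = 3*(65 + 25/(-7)) = 3*(65 - ⅐*25) = 3*(65 - 25/7) = 3*(430/7) = 1290/7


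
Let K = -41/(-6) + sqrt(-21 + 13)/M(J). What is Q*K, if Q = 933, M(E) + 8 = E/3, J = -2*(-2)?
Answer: 12751/2 - 2799*I*sqrt(2)/10 ≈ 6375.5 - 395.84*I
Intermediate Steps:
J = 4
M(E) = -8 + E/3
K = 41/6 - 3*I*sqrt(2)/10 (K = -41/(-6) + sqrt(-21 + 13)/(-8 + (1/3)*4) = -41*(-1/6) + sqrt(-8)/(-8 + 4/3) = 41/6 + (2*I*sqrt(2))/(-20/3) = 41/6 + (2*I*sqrt(2))*(-3/20) = 41/6 - 3*I*sqrt(2)/10 ≈ 6.8333 - 0.42426*I)
Q*K = 933*(41/6 - 3*I*sqrt(2)/10) = 12751/2 - 2799*I*sqrt(2)/10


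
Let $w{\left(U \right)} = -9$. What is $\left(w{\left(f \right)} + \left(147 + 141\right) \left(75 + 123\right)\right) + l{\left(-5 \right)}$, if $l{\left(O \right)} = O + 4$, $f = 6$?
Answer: $57014$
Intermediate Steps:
$l{\left(O \right)} = 4 + O$
$\left(w{\left(f \right)} + \left(147 + 141\right) \left(75 + 123\right)\right) + l{\left(-5 \right)} = \left(-9 + \left(147 + 141\right) \left(75 + 123\right)\right) + \left(4 - 5\right) = \left(-9 + 288 \cdot 198\right) - 1 = \left(-9 + 57024\right) - 1 = 57015 - 1 = 57014$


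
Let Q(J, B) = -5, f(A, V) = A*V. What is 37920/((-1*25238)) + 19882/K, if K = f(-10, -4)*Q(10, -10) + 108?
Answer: -126317639/580474 ≈ -217.61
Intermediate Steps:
K = -92 (K = -10*(-4)*(-5) + 108 = 40*(-5) + 108 = -200 + 108 = -92)
37920/((-1*25238)) + 19882/K = 37920/((-1*25238)) + 19882/(-92) = 37920/(-25238) + 19882*(-1/92) = 37920*(-1/25238) - 9941/46 = -18960/12619 - 9941/46 = -126317639/580474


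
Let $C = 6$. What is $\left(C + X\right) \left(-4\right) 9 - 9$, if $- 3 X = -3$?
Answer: $-261$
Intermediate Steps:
$X = 1$ ($X = \left(- \frac{1}{3}\right) \left(-3\right) = 1$)
$\left(C + X\right) \left(-4\right) 9 - 9 = \left(6 + 1\right) \left(-4\right) 9 - 9 = 7 \left(-4\right) 9 - 9 = \left(-28\right) 9 - 9 = -252 - 9 = -261$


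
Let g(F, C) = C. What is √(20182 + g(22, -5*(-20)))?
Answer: √20282 ≈ 142.41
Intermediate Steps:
√(20182 + g(22, -5*(-20))) = √(20182 - 5*(-20)) = √(20182 + 100) = √20282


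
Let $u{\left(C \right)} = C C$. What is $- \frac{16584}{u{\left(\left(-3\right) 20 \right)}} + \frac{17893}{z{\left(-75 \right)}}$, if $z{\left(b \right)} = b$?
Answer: $- \frac{12159}{50} \approx -243.18$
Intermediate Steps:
$u{\left(C \right)} = C^{2}$
$- \frac{16584}{u{\left(\left(-3\right) 20 \right)}} + \frac{17893}{z{\left(-75 \right)}} = - \frac{16584}{\left(\left(-3\right) 20\right)^{2}} + \frac{17893}{-75} = - \frac{16584}{\left(-60\right)^{2}} + 17893 \left(- \frac{1}{75}\right) = - \frac{16584}{3600} - \frac{17893}{75} = \left(-16584\right) \frac{1}{3600} - \frac{17893}{75} = - \frac{691}{150} - \frac{17893}{75} = - \frac{12159}{50}$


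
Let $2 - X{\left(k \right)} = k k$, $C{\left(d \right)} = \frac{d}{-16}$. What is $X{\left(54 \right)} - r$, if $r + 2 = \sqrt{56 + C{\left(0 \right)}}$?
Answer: $-2912 - 2 \sqrt{14} \approx -2919.5$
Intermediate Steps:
$C{\left(d \right)} = - \frac{d}{16}$ ($C{\left(d \right)} = d \left(- \frac{1}{16}\right) = - \frac{d}{16}$)
$X{\left(k \right)} = 2 - k^{2}$ ($X{\left(k \right)} = 2 - k k = 2 - k^{2}$)
$r = -2 + 2 \sqrt{14}$ ($r = -2 + \sqrt{56 - 0} = -2 + \sqrt{56 + 0} = -2 + \sqrt{56} = -2 + 2 \sqrt{14} \approx 5.4833$)
$X{\left(54 \right)} - r = \left(2 - 54^{2}\right) - \left(-2 + 2 \sqrt{14}\right) = \left(2 - 2916\right) + \left(2 - 2 \sqrt{14}\right) = -2914 + \left(2 - 2 \sqrt{14}\right) = -2912 - 2 \sqrt{14}$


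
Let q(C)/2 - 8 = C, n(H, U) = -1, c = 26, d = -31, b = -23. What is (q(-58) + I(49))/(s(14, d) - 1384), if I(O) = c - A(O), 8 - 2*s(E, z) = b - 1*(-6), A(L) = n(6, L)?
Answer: 146/2743 ≈ 0.053226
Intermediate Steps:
A(L) = -1
s(E, z) = 25/2 (s(E, z) = 4 - (-23 - 1*(-6))/2 = 4 - (-23 + 6)/2 = 4 - ½*(-17) = 4 + 17/2 = 25/2)
I(O) = 27 (I(O) = 26 - 1*(-1) = 26 + 1 = 27)
q(C) = 16 + 2*C
(q(-58) + I(49))/(s(14, d) - 1384) = ((16 + 2*(-58)) + 27)/(25/2 - 1384) = ((16 - 116) + 27)/(-2743/2) = (-100 + 27)*(-2/2743) = -73*(-2/2743) = 146/2743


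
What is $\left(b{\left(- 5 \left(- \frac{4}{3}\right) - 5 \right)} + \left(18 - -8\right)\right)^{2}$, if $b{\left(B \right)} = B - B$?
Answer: $676$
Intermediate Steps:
$b{\left(B \right)} = 0$
$\left(b{\left(- 5 \left(- \frac{4}{3}\right) - 5 \right)} + \left(18 - -8\right)\right)^{2} = \left(0 + \left(18 - -8\right)\right)^{2} = \left(0 + \left(18 + 8\right)\right)^{2} = \left(0 + 26\right)^{2} = 26^{2} = 676$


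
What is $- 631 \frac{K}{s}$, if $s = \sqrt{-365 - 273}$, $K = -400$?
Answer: $- \frac{126200 i \sqrt{638}}{319} \approx - 9992.6 i$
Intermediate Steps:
$s = i \sqrt{638}$ ($s = \sqrt{-638} = i \sqrt{638} \approx 25.259 i$)
$- 631 \frac{K}{s} = - 631 \left(- \frac{400}{i \sqrt{638}}\right) = - 631 \left(- 400 \left(- \frac{i \sqrt{638}}{638}\right)\right) = - 631 \frac{200 i \sqrt{638}}{319} = - \frac{126200 i \sqrt{638}}{319}$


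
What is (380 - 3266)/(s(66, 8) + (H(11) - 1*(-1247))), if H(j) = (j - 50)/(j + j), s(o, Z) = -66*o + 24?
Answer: 63492/67909 ≈ 0.93496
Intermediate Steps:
s(o, Z) = 24 - 66*o
H(j) = (-50 + j)/(2*j) (H(j) = (-50 + j)/((2*j)) = (-50 + j)*(1/(2*j)) = (-50 + j)/(2*j))
(380 - 3266)/(s(66, 8) + (H(11) - 1*(-1247))) = (380 - 3266)/((24 - 66*66) + ((½)*(-50 + 11)/11 - 1*(-1247))) = -2886/((24 - 4356) + ((½)*(1/11)*(-39) + 1247)) = -2886/(-4332 + (-39/22 + 1247)) = -2886/(-4332 + 27395/22) = -2886/(-67909/22) = -2886*(-22/67909) = 63492/67909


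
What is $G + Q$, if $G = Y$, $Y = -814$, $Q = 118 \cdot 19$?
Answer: $1428$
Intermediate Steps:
$Q = 2242$
$G = -814$
$G + Q = -814 + 2242 = 1428$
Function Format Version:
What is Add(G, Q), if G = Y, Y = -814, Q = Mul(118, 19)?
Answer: 1428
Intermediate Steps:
Q = 2242
G = -814
Add(G, Q) = Add(-814, 2242) = 1428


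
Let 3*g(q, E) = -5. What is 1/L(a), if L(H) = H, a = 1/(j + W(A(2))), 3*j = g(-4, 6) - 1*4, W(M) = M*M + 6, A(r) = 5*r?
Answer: 937/9 ≈ 104.11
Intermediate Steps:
g(q, E) = -5/3 (g(q, E) = (⅓)*(-5) = -5/3)
W(M) = 6 + M² (W(M) = M² + 6 = 6 + M²)
j = -17/9 (j = (-5/3 - 1*4)/3 = (-5/3 - 4)/3 = (⅓)*(-17/3) = -17/9 ≈ -1.8889)
a = 9/937 (a = 1/(-17/9 + (6 + (5*2)²)) = 1/(-17/9 + (6 + 10²)) = 1/(-17/9 + (6 + 100)) = 1/(-17/9 + 106) = 1/(937/9) = 9/937 ≈ 0.0096051)
1/L(a) = 1/(9/937) = 937/9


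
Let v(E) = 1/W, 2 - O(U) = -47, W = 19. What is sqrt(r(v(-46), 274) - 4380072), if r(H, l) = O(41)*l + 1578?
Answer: 2*I*sqrt(1091267) ≈ 2089.3*I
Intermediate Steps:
O(U) = 49 (O(U) = 2 - 1*(-47) = 2 + 47 = 49)
v(E) = 1/19
r(H, l) = 1578 + 49*l (r(H, l) = 49*l + 1578 = 1578 + 49*l)
sqrt(r(v(-46), 274) - 4380072) = sqrt((1578 + 49*274) - 4380072) = sqrt((1578 + 13426) - 4380072) = sqrt(15004 - 4380072) = sqrt(-4365068) = 2*I*sqrt(1091267)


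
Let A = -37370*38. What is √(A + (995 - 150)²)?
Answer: 11*I*√5835 ≈ 840.26*I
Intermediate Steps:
A = -1420060
√(A + (995 - 150)²) = √(-1420060 + (995 - 150)²) = √(-1420060 + 845²) = √(-1420060 + 714025) = √(-706035) = 11*I*√5835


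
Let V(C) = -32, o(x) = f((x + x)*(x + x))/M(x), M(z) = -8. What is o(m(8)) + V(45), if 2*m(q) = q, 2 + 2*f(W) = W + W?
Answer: -319/8 ≈ -39.875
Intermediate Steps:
f(W) = -1 + W (f(W) = -1 + (W + W)/2 = -1 + (2*W)/2 = -1 + W)
m(q) = q/2
o(x) = ⅛ - x²/2 (o(x) = (-1 + (x + x)*(x + x))/(-8) = (-1 + (2*x)*(2*x))*(-⅛) = (-1 + 4*x²)*(-⅛) = ⅛ - x²/2)
o(m(8)) + V(45) = (⅛ - ((½)*8)²/2) - 32 = (⅛ - ½*4²) - 32 = (⅛ - ½*16) - 32 = (⅛ - 8) - 32 = -63/8 - 32 = -319/8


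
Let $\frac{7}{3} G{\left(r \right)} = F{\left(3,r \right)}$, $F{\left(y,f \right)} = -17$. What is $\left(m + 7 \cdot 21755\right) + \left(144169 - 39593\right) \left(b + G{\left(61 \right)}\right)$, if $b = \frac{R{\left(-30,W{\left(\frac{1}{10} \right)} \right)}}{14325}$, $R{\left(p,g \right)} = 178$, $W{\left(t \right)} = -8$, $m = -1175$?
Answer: $- \frac{61117754254}{100275} \approx -6.095 \cdot 10^{5}$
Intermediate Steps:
$G{\left(r \right)} = - \frac{51}{7}$ ($G{\left(r \right)} = \frac{3}{7} \left(-17\right) = - \frac{51}{7}$)
$b = \frac{178}{14325} \approx 0.012426$
$\left(m + 7 \cdot 21755\right) + \left(144169 - 39593\right) \left(b + G{\left(61 \right)}\right) = \left(-1175 + 7 \cdot 21755\right) + \left(144169 - 39593\right) \left(\frac{178}{14325} - \frac{51}{7}\right) = \left(-1175 + 152285\right) + 104576 \left(- \frac{729329}{100275}\right) = 151110 - \frac{76270309504}{100275} = - \frac{61117754254}{100275}$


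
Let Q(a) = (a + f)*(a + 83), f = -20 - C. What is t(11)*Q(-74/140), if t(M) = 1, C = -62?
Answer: 16759019/4900 ≈ 3420.2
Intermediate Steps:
f = 42 (f = -20 - 1*(-62) = -20 + 62 = 42)
Q(a) = (42 + a)*(83 + a) (Q(a) = (a + 42)*(a + 83) = (42 + a)*(83 + a))
t(11)*Q(-74/140) = 1*(3486 + (-74/140)**2 + 125*(-74/140)) = 1*(3486 + (-74*1/140)**2 + 125*(-74*1/140)) = 1*(3486 + (-37/70)**2 + 125*(-37/70)) = 1*(3486 + 1369/4900 - 925/14) = 1*(16759019/4900) = 16759019/4900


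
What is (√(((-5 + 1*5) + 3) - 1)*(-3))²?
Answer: 18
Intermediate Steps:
(√(((-5 + 1*5) + 3) - 1)*(-3))² = (√(((-5 + 5) + 3) - 1)*(-3))² = (√((0 + 3) - 1)*(-3))² = (√(3 - 1)*(-3))² = (√2*(-3))² = (-3*√2)² = 18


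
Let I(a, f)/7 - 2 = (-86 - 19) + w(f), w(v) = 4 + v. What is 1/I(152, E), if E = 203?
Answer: 1/728 ≈ 0.0013736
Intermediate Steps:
I(a, f) = -693 + 7*f (I(a, f) = 14 + 7*((-86 - 19) + (4 + f)) = 14 + 7*(-105 + (4 + f)) = 14 + 7*(-101 + f) = 14 + (-707 + 7*f) = -693 + 7*f)
1/I(152, E) = 1/(-693 + 7*203) = 1/(-693 + 1421) = 1/728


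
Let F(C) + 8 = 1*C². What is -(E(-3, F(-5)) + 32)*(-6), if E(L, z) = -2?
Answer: 180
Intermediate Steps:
F(C) = -8 + C² (F(C) = -8 + 1*C² = -8 + C²)
-(E(-3, F(-5)) + 32)*(-6) = -(-2 + 32)*(-6) = -30*(-6) = -1*(-180) = 180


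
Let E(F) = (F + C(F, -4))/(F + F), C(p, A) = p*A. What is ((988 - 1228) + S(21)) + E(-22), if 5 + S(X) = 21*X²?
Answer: 18029/2 ≈ 9014.5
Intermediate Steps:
S(X) = -5 + 21*X²
C(p, A) = A*p
E(F) = -3/2 (E(F) = (F - 4*F)/(F + F) = (-3*F)/((2*F)) = (-3*F)*(1/(2*F)) = -3/2)
((988 - 1228) + S(21)) + E(-22) = ((988 - 1228) + (-5 + 21*21²)) - 3/2 = (-240 + (-5 + 21*441)) - 3/2 = (-240 + (-5 + 9261)) - 3/2 = (-240 + 9256) - 3/2 = 9016 - 3/2 = 18029/2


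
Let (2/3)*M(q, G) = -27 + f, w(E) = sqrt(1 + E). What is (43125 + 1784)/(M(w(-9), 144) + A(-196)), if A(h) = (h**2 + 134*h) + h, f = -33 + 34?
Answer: 44909/11917 ≈ 3.7685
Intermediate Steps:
f = 1
M(q, G) = -39 (M(q, G) = 3*(-27 + 1)/2 = (3/2)*(-26) = -39)
A(h) = h**2 + 135*h
(43125 + 1784)/(M(w(-9), 144) + A(-196)) = (43125 + 1784)/(-39 - 196*(135 - 196)) = 44909/(-39 - 196*(-61)) = 44909/(-39 + 11956) = 44909/11917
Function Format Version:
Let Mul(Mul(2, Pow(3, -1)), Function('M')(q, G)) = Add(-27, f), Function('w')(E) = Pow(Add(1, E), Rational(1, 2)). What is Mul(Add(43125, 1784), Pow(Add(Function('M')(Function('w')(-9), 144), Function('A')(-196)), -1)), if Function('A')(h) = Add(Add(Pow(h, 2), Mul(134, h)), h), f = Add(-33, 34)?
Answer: Rational(44909, 11917) ≈ 3.7685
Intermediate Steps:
f = 1
Function('M')(q, G) = -39 (Function('M')(q, G) = Mul(Rational(3, 2), Add(-27, 1)) = Mul(Rational(3, 2), -26) = -39)
Function('A')(h) = Add(Pow(h, 2), Mul(135, h))
Mul(Add(43125, 1784), Pow(Add(Function('M')(Function('w')(-9), 144), Function('A')(-196)), -1)) = Mul(Add(43125, 1784), Pow(Add(-39, Mul(-196, Add(135, -196))), -1)) = Mul(44909, Pow(Add(-39, Mul(-196, -61)), -1)) = Mul(44909, Pow(Add(-39, 11956), -1)) = Mul(44909, Pow(11917, -1)) = Mul(44909, Rational(1, 11917)) = Rational(44909, 11917)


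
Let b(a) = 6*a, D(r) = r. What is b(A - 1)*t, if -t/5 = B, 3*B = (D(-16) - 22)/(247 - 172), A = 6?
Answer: 76/3 ≈ 25.333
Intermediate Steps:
B = -38/225 (B = ((-16 - 22)/(247 - 172))/3 = (-38/75)/3 = (-38*1/75)/3 = (1/3)*(-38/75) = -38/225 ≈ -0.16889)
t = 38/45 (t = -5*(-38/225) = 38/45 ≈ 0.84444)
b(A - 1)*t = (6*(6 - 1))*(38/45) = (6*5)*(38/45) = 30*(38/45) = 76/3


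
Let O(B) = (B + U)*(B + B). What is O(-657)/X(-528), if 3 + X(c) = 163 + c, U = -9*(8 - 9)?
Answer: -53217/23 ≈ -2313.8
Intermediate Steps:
U = 9 (U = -9*(-1) = 9)
X(c) = 160 + c (X(c) = -3 + (163 + c) = 160 + c)
O(B) = 2*B*(9 + B) (O(B) = (B + 9)*(B + B) = (9 + B)*(2*B) = 2*B*(9 + B))
O(-657)/X(-528) = (2*(-657)*(9 - 657))/(160 - 528) = (2*(-657)*(-648))/(-368) = 851472*(-1/368) = -53217/23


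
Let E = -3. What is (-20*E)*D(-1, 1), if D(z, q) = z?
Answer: -60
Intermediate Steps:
(-20*E)*D(-1, 1) = -20*(-3)*(-1) = 60*(-1) = -60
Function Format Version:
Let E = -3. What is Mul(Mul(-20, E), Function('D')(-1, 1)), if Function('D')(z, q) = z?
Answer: -60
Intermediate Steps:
Mul(Mul(-20, E), Function('D')(-1, 1)) = Mul(Mul(-20, -3), -1) = Mul(60, -1) = -60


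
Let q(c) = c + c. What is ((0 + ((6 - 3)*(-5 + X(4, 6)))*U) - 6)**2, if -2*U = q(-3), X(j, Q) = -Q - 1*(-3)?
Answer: 6084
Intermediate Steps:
X(j, Q) = 3 - Q (X(j, Q) = -Q + 3 = 3 - Q)
q(c) = 2*c
U = 3 (U = -(-3) = -1/2*(-6) = 3)
((0 + ((6 - 3)*(-5 + X(4, 6)))*U) - 6)**2 = ((0 + ((6 - 3)*(-5 + (3 - 1*6)))*3) - 6)**2 = ((0 + (3*(-5 + (3 - 6)))*3) - 6)**2 = ((0 + (3*(-5 - 3))*3) - 6)**2 = ((0 + (3*(-8))*3) - 6)**2 = ((0 - 24*3) - 6)**2 = ((0 - 72) - 6)**2 = (-72 - 6)**2 = (-78)**2 = 6084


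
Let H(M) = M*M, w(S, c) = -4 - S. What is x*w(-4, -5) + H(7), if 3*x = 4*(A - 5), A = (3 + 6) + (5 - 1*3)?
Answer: 49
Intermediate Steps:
A = 11 (A = 9 + (5 - 3) = 9 + 2 = 11)
x = 8 (x = (4*(11 - 5))/3 = (4*6)/3 = (⅓)*24 = 8)
H(M) = M²
x*w(-4, -5) + H(7) = 8*(-4 - 1*(-4)) + 7² = 8*(-4 + 4) + 49 = 8*0 + 49 = 0 + 49 = 49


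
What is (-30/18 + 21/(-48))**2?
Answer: 10201/2304 ≈ 4.4275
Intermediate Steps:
(-30/18 + 21/(-48))**2 = (-30*1/18 + 21*(-1/48))**2 = (-5/3 - 7/16)**2 = (-101/48)**2 = 10201/2304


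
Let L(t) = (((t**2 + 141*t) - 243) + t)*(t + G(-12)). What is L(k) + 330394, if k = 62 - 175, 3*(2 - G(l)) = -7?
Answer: 2138702/3 ≈ 7.1290e+5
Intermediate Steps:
G(l) = 13/3 (G(l) = 2 - 1/3*(-7) = 2 + 7/3 = 13/3)
k = -113
L(t) = (13/3 + t)*(-243 + t**2 + 142*t) (L(t) = (((t**2 + 141*t) - 243) + t)*(t + 13/3) = ((-243 + t**2 + 141*t) + t)*(13/3 + t) = (-243 + t**2 + 142*t)*(13/3 + t) = (13/3 + t)*(-243 + t**2 + 142*t))
L(k) + 330394 = (-1053 + (-113)**3 + (439/3)*(-113)**2 + (1117/3)*(-113)) + 330394 = (-1053 - 1442897 + (439/3)*12769 - 126221/3) + 330394 = (-1053 - 1442897 + 5605591/3 - 126221/3) + 330394 = 1147520/3 + 330394 = 2138702/3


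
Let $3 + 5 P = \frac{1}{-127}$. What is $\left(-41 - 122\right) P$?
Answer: $\frac{62266}{635} \approx 98.057$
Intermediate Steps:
$P = - \frac{382}{635}$ ($P = - \frac{3}{5} + \frac{1}{5 \left(-127\right)} = - \frac{3}{5} + \frac{1}{5} \left(- \frac{1}{127}\right) = - \frac{3}{5} - \frac{1}{635} = - \frac{382}{635} \approx -0.60157$)
$\left(-41 - 122\right) P = \left(-41 - 122\right) \left(- \frac{382}{635}\right) = \left(-163\right) \left(- \frac{382}{635}\right) = \frac{62266}{635}$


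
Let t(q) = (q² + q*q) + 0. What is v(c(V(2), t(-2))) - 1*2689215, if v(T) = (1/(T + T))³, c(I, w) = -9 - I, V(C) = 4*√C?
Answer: -2531067645873/941192 + 275*√2/235298 ≈ -2.6892e+6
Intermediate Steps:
t(q) = 2*q² (t(q) = (q² + q²) + 0 = 2*q² + 0 = 2*q²)
v(T) = 1/(8*T³) (v(T) = (1/(2*T))³ = 1/(8*T³))
v(c(V(2), t(-2))) - 1*2689215 = 1/(8*(-9 - 4*√2)³) - 1*2689215 = 1/(8*(-9 - 4*√2)³) - 2689215 = -2689215 + 1/(8*(-9 - 4*√2)³)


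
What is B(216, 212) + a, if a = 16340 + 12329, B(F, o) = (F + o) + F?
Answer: 29313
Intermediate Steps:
B(F, o) = o + 2*F
a = 28669
B(216, 212) + a = (212 + 2*216) + 28669 = (212 + 432) + 28669 = 644 + 28669 = 29313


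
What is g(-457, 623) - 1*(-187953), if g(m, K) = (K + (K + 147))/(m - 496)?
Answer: 179117816/953 ≈ 1.8795e+5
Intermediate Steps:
g(m, K) = (147 + 2*K)/(-496 + m) (g(m, K) = (K + (147 + K))/(-496 + m) = (147 + 2*K)/(-496 + m))
g(-457, 623) - 1*(-187953) = (147 + 2*623)/(-496 - 457) - 1*(-187953) = (147 + 1246)/(-953) + 187953 = -1/953*1393 + 187953 = -1393/953 + 187953 = 179117816/953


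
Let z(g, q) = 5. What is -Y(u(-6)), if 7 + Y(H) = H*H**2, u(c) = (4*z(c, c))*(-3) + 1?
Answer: 205386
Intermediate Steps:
u(c) = -59 (u(c) = (4*5)*(-3) + 1 = 20*(-3) + 1 = -60 + 1 = -59)
Y(H) = -7 + H**3 (Y(H) = -7 + H*H**2 = -7 + H**3)
-Y(u(-6)) = -(-7 + (-59)**3) = -(-7 - 205379) = -1*(-205386) = 205386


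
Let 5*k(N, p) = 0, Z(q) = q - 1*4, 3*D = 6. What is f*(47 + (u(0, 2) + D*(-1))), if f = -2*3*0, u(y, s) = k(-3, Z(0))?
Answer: 0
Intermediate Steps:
D = 2 (D = (⅓)*6 = 2)
Z(q) = -4 + q (Z(q) = q - 4 = -4 + q)
k(N, p) = 0 (k(N, p) = (⅕)*0 = 0)
u(y, s) = 0
f = 0 (f = -6*0 = 0)
f*(47 + (u(0, 2) + D*(-1))) = 0*(47 + (0 + 2*(-1))) = 0*(47 + (0 - 2)) = 0*(47 - 2) = 0*45 = 0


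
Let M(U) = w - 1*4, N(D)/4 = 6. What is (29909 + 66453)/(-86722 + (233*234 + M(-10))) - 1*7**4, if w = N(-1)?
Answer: -38680271/16090 ≈ -2404.0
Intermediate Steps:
N(D) = 24 (N(D) = 4*6 = 24)
w = 24
M(U) = 20 (M(U) = 24 - 1*4 = 24 - 4 = 20)
(29909 + 66453)/(-86722 + (233*234 + M(-10))) - 1*7**4 = (29909 + 66453)/(-86722 + (233*234 + 20)) - 1*7**4 = 96362/(-86722 + (54522 + 20)) - 1*2401 = 96362/(-86722 + 54542) - 2401 = 96362/(-32180) - 2401 = 96362*(-1/32180) - 2401 = -48181/16090 - 2401 = -38680271/16090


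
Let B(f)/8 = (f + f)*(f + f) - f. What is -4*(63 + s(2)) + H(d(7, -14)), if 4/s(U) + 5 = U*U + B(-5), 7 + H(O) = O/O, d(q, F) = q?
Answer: -216478/839 ≈ -258.02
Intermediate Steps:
B(f) = -8*f + 32*f² (B(f) = 8*((f + f)*(f + f) - f) = 8*((2*f)*(2*f) - f) = 8*(4*f² - f) = 8*(-f + 4*f²) = -8*f + 32*f²)
H(O) = -6 (H(O) = -7 + O/O = -7 + 1 = -6)
s(U) = 4/(835 + U²) (s(U) = 4/(-5 + (U*U + 8*(-5)*(-1 + 4*(-5)))) = 4/(-5 + (U² + 8*(-5)*(-1 - 20))) = 4/(-5 + (U² + 8*(-5)*(-21))) = 4/(-5 + (U² + 840)) = 4/(-5 + (840 + U²)) = 4/(835 + U²))
-4*(63 + s(2)) + H(d(7, -14)) = -4*(63 + 4/(835 + 2²)) - 6 = -4*(63 + 4/(835 + 4)) - 6 = -4*(63 + 4/839) - 6 = -4*52861/839 - 6 = -211444/839 - 6 = -216478/839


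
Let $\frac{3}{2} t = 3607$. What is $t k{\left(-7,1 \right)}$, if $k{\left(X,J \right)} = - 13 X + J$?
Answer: $\frac{663688}{3} \approx 2.2123 \cdot 10^{5}$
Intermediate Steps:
$t = \frac{7214}{3}$ ($t = \frac{2}{3} \cdot 3607 = \frac{7214}{3} \approx 2404.7$)
$k{\left(X,J \right)} = J - 13 X$
$t k{\left(-7,1 \right)} = \frac{7214 \left(1 - -91\right)}{3} = \frac{7214 \left(1 + 91\right)}{3} = \frac{7214}{3} \cdot 92 = \frac{663688}{3}$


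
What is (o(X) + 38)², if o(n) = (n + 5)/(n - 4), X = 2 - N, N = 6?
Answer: 91809/64 ≈ 1434.5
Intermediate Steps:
X = -4 (X = 2 - 1*6 = 2 - 6 = -4)
o(n) = (5 + n)/(-4 + n)
(o(X) + 38)² = ((5 - 4)/(-4 - 4) + 38)² = (1/(-8) + 38)² = (-⅛*1 + 38)² = (-⅛ + 38)² = (303/8)² = 91809/64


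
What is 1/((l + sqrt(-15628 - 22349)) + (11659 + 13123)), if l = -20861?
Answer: 1307/5137406 - I*sqrt(37977)/15412218 ≈ 0.00025441 - 1.2644e-5*I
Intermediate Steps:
1/((l + sqrt(-15628 - 22349)) + (11659 + 13123)) = 1/((-20861 + sqrt(-15628 - 22349)) + (11659 + 13123)) = 1/((-20861 + sqrt(-37977)) + 24782) = 1/((-20861 + I*sqrt(37977)) + 24782) = 1/(3921 + I*sqrt(37977))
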